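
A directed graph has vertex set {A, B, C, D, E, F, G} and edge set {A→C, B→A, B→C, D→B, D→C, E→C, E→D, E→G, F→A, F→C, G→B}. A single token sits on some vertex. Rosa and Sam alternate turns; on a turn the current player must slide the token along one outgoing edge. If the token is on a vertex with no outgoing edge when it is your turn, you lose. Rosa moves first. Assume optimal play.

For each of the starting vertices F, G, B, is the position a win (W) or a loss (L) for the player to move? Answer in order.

F: W, G: L, B: W

Compute win/loss labels from the base case upward. A position with no move is L. Any other position is W if it can reach an L in one move, else L.
Every edge goes from a vertex to one that appears earlier in the order C, A, F, B, D, G, E, so processing vertices in that order labels each vertex after all of its successors.
C: no outgoing edge → L
A: W (go to C, an L position)
F: W (go to C, an L position)
B: W (go to C, an L position)
D: W (go to C, an L position)
G: L (sole option B(W) is W)
E: W (go to G, an L position)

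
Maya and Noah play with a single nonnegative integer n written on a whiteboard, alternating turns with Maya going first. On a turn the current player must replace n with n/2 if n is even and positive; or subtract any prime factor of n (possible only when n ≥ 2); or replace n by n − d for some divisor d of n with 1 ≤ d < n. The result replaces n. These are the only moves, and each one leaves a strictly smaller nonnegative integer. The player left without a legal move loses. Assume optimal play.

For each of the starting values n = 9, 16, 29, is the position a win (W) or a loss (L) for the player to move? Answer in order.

9: L, 16: W, 29: W

Compute win/loss labels from the base case upward. A position with no move is L. Any other position is W if it can reach an L in one move, else L.
n=0: no move → L
n=1: no move → L
n=2: W (go to 0, an L position)
n=3: W (go to 0, an L position)
n=4: L (options 2(W), 3(W) are all W)
n=5: W (go to 0, an L position)
n=6: W (go to 4, an L position)
n=7: W (go to 0, an L position)
n=8: W (go to 4, an L position)
n=9: L (options 6(W), 8(W) are all W)
n=10: W (go to 9, an L position)
n=11: W (go to 0, an L position)
n=12: W (go to 9, an L position)
n=13: W (go to 0, an L position)
n=14: L (options 7(W), 12(W), 13(W) are all W)
n=15: W (go to 14, an L position)
n=16: W (go to 14, an L position)
n=17: W (go to 0, an L position)
n=18: W (go to 9, an L position)
n=19: W (go to 0, an L position)
n=20: L (options 10(W), 15(W), 16(W), 18(W), 19(W) are all W)
n=21: W (go to 14, an L position)
n=22: W (go to 20, an L position)
n=23: W (go to 0, an L position)
n=24: W (go to 20, an L position)
n=25: W (go to 20, an L position)
n=26: L (options 13(W), 24(W), 25(W) are all W)
n=27: W (go to 26, an L position)
n=28: W (go to 14, an L position)
n=29: W (go to 0, an L position)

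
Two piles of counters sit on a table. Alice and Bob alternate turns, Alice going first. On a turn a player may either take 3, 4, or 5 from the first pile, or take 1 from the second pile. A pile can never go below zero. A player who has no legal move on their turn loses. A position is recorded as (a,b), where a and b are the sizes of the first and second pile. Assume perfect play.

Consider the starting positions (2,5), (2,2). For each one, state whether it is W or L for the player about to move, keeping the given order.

(2,5): W, (2,2): L

Positions with no move are L. A position that does have a move is losing for the player to move precisely when every available move leads to a winning position for the opponent. Fill in the labels:
No move ever increases a pile, so every position that can arise here has a ≤ 2 and b ≤ 5; it is enough to label the cells with 0 ≤ a ≤ 2 and 0 ≤ b ≤ 5.
Every move lowers a or b (never raises either), so fill the grid row by row in increasing a, and left to right within a row: each cell's successors are then already labelled.
      b=0  b=1  b=2  b=3  b=4  b=5
a=0:    L    W    L    W    L    W
a=1:    L    W    L    W    L    W
a=2:    L    W    L    W    L    W
Cells with no legal move (terminal, hence L): (0,0), (1,0), (2,0).
The remaining L cells, each justified by listing all of its moves:
(0,2): →(0,1)(W) only, which is W, so L
(0,4): →(0,3)(W) only, which is W, so L
(1,2): →(1,1)(W) only, which is W, so L
(1,4): →(1,3)(W) only, which is W, so L
(2,2): →(2,1)(W) only, which is W, so L
(2,4): →(2,3)(W) only, which is W, so L
Every other cell has at least one move into one of the L cells above, so it is W.
(2,5): the move to (2,4) reaches an L cell, so W
(2,2): one of the L cells justified above, so L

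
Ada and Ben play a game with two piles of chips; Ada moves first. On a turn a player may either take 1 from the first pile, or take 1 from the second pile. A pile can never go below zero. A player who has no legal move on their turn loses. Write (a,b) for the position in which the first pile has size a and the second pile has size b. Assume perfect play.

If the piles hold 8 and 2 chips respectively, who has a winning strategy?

Ben wins.

Positions with no move are L. A position that does have a move is losing for the player to move precisely when every available move leads to a winning position for the opponent. Fill in the labels:
No move ever increases a pile, so every position that can arise here has a ≤ 8 and b ≤ 2; it is enough to label the cells with 0 ≤ a ≤ 8 and 0 ≤ b ≤ 2.
Every move lowers a or b (never raises either), so fill the grid row by row in increasing a, and left to right within a row: each cell's successors are then already labelled.
      b=0  b=1  b=2
a=0:    L    W    L
a=1:    W    L    W
a=2:    L    W    L
a=3:    W    L    W
a=4:    L    W    L
a=5:    W    L    W
a=6:    L    W    L
a=7:    W    L    W
a=8:    L    W    L
Cells with no legal move (terminal, hence L): (0,0).
The remaining L cells, each justified by listing all of its moves:
(0,2): the only move is to (0,1)(W), a W ⇒ L
(1,1): moves to (0,1)(W), (1,0)(W); every one is W ⇒ L
(2,0): the only move is to (1,0)(W), a W ⇒ L
(2,2): moves to (1,2)(W), (2,1)(W); every one is W ⇒ L
(3,1): moves to (2,1)(W), (3,0)(W); every one is W ⇒ L
(4,0): the only move is to (3,0)(W), a W ⇒ L
(4,2): moves to (3,2)(W), (4,1)(W); every one is W ⇒ L
(5,1): moves to (4,1)(W), (5,0)(W); every one is W ⇒ L
(6,0): the only move is to (5,0)(W), a W ⇒ L
(6,2): moves to (5,2)(W), (6,1)(W); every one is W ⇒ L
(7,1): moves to (6,1)(W), (7,0)(W); every one is W ⇒ L
(8,0): the only move is to (7,0)(W), a W ⇒ L
(8,2): moves to (7,2)(W), (8,1)(W); every one is W ⇒ L
Every other cell has at least one move into one of the L cells above, so it is W.
The starting position (8,2) is L: whatever Ada does, the opponent receives a W position.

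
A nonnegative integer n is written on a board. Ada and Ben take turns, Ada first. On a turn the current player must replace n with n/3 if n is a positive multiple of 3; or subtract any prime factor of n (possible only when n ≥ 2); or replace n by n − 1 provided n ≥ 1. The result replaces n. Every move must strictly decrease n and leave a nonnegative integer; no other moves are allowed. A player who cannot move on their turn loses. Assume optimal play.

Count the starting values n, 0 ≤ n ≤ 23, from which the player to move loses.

6

Use the standard recursion: the mover loses at a terminal position; elsewhere, the mover wins exactly when some move hands the opponent an L position.
n=0: no move → L
n=1: →0(L), so W
n=2: →0(L), so W
n=3: →0(L), so W
n=4: →2(W), 3(W) — all W, so L
n=5: →0(L), so W
n=6: →4(L), so W
n=7: →0(L), so W
n=8: →6(W), 7(W) — all W, so L
n=9: →8(L), so W
n=10: →8(L), so W
n=11: →0(L), so W
n=12: →4(L), so W
n=13: →0(L), so W
n=14: →7(W), 12(W), 13(W) — all W, so L
n=15: →14(L), so W
n=16: →14(L), so W
n=17: →0(L), so W
n=18: →6(W), 15(W), 16(W), 17(W) — all W, so L
n=19: →0(L), so W
n=20: →18(L), so W
n=21: →14(L), so W
n=22: →11(W), 20(W), 21(W) — all W, so L
n=23: →0(L), so W
L entries with 0 ≤ n ≤ 23: n = 0, 4, 8, 14, 18, 22; that makes 6.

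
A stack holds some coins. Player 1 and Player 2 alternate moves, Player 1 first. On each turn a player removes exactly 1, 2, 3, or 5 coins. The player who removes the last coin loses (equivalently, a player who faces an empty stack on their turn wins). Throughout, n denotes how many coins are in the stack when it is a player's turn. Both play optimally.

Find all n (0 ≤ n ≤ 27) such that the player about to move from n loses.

Work bottom-up. With no move the player to move wins. Otherwise the position is W if at least one move leads to an L position for the opponent, and L if every move leads to a W.
n=0: no move; the opponent has just taken the last coin and therefore loses → W
n=1: the only move is to 0(W), a W ⇒ L
n=2: can move to 1, which is L ⇒ W
n=3: can move to 1, which is L ⇒ W
n=4: can move to 1, which is L ⇒ W
n=5: moves to 4(W), 3(W), 2(W), 0(W); every one is W ⇒ L
n=6: can move to 5, which is L ⇒ W
n=7: can move to 5, which is L ⇒ W
n=8: can move to 5, which is L ⇒ W
n=9: moves to 8(W), 7(W), 6(W), 4(W); every one is W ⇒ L
n=10: can move to 9, which is L ⇒ W
n=11: can move to 9, which is L ⇒ W
n=12: can move to 9, which is L ⇒ W
n=13: moves to 12(W), 11(W), 10(W), 8(W); every one is W ⇒ L
n=14: can move to 13, which is L ⇒ W
n=15: can move to 13, which is L ⇒ W
n=16: can move to 13, which is L ⇒ W
n=17: moves to 16(W), 15(W), 14(W), 12(W); every one is W ⇒ L
n=18: can move to 17, which is L ⇒ W
n=19: can move to 17, which is L ⇒ W
n=20: can move to 17, which is L ⇒ W
n=21: moves to 20(W), 19(W), 18(W), 16(W); every one is W ⇒ L
n=22: can move to 21, which is L ⇒ W
n=23: can move to 21, which is L ⇒ W
n=24: can move to 21, which is L ⇒ W
n=25: moves to 24(W), 23(W), 22(W), 20(W); every one is W ⇒ L
n=26: can move to 25, which is L ⇒ W
n=27: can move to 25, which is L ⇒ W
The losing starting values of n are exactly the entries labelled L in this table (7 of them).

1, 5, 9, 13, 17, 21, 25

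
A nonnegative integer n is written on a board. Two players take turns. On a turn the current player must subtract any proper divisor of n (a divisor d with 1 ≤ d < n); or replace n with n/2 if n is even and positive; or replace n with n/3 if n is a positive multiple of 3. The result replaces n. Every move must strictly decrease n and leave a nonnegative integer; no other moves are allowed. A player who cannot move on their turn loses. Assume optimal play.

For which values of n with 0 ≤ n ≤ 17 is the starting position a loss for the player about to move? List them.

Use the standard recursion: the mover loses at a terminal position; elsewhere, the mover wins exactly when some move hands the opponent an L position.
n=0: no move → L
n=1: no move → L
n=2: can move to 1, which is L ⇒ W
n=3: can move to 1, which is L ⇒ W
n=4: moves to 2(W), 3(W); every one is W ⇒ L
n=5: can move to 4, which is L ⇒ W
n=6: can move to 4, which is L ⇒ W
n=7: the only move is to 6(W), a W ⇒ L
n=8: can move to 4, which is L ⇒ W
n=9: moves to 3(W), 6(W), 8(W); every one is W ⇒ L
n=10: can move to 9, which is L ⇒ W
n=11: the only move is to 10(W), a W ⇒ L
n=12: can move to 4, which is L ⇒ W
n=13: the only move is to 12(W), a W ⇒ L
n=14: can move to 7, which is L ⇒ W
n=15: moves to 5(W), 10(W), 12(W), 14(W); every one is W ⇒ L
n=16: can move to 15, which is L ⇒ W
n=17: the only move is to 16(W), a W ⇒ L
Reading off the rows marked L gives the requested list; there are 9 such values of n.

0, 1, 4, 7, 9, 11, 13, 15, 17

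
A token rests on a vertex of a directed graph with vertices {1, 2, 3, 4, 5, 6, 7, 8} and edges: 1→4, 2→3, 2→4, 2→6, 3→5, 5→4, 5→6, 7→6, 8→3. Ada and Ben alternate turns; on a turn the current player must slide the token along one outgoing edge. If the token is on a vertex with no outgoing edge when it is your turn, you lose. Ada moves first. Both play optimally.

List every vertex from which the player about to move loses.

3, 4, 6

Build the W/L table. Terminal = L. A non-terminal position is W if it has a move to some L; otherwise it is L.
Every edge goes from a vertex to one that appears earlier in the order 4, 6, 5, 1, 3, 7, 8, 2, so processing vertices in that order labels each vertex after all of its successors.
4: no outgoing edge → L
6: no outgoing edge → L
5: can move to 6, which is L ⇒ W
1: can move to 4, which is L ⇒ W
3: the only move is to 5(W), a W ⇒ L
7: can move to 6, which is L ⇒ W
8: can move to 3, which is L ⇒ W
2: can move to 3, which is L ⇒ W
The losing starting vertices are exactly the entries labelled L in this table (3 of them).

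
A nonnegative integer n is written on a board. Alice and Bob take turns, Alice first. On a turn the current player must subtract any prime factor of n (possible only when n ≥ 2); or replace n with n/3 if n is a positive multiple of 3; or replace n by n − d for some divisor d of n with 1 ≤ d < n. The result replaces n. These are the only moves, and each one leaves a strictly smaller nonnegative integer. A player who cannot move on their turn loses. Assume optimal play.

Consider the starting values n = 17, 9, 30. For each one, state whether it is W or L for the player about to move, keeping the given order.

Work bottom-up. With no move the player to move loses. Otherwise the position is W if at least one move leads to an L position for the opponent, and L if every move leads to a W.
n=0: no move → L
n=1: no move → L
n=2: W (go to 0, an L position)
n=3: W (go to 0, an L position)
n=4: L (options 2(W), 3(W) are all W)
n=5: W (go to 0, an L position)
n=6: W (go to 4, an L position)
n=7: W (go to 0, an L position)
n=8: W (go to 4, an L position)
n=9: L (options 3(W), 6(W), 8(W) are all W)
n=10: W (go to 9, an L position)
n=11: W (go to 0, an L position)
n=12: W (go to 4, an L position)
n=13: W (go to 0, an L position)
n=14: L (options 7(W), 12(W), 13(W) are all W)
n=15: W (go to 14, an L position)
n=16: W (go to 14, an L position)
n=17: W (go to 0, an L position)
n=18: W (go to 9, an L position)
n=19: W (go to 0, an L position)
n=20: L (options 10(W), 15(W), 16(W), 18(W), 19(W) are all W)
n=21: W (go to 14, an L position)
n=22: W (go to 20, an L position)
n=23: W (go to 0, an L position)
n=24: W (go to 20, an L position)
n=25: W (go to 20, an L position)
n=26: L (options 13(W), 24(W), 25(W) are all W)
n=27: W (go to 9, an L position)
n=28: W (go to 14, an L position)
n=29: W (go to 0, an L position)
n=30: W (go to 20, an L position)

17: W, 9: L, 30: W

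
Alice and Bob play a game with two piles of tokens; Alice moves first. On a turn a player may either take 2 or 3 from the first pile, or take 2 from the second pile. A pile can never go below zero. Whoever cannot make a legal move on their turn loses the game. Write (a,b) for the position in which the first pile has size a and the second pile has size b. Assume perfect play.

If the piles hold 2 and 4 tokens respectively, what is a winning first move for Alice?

Move to (0,4).

Classify positions by backward induction: terminal positions (no move available) are L. From any other position, the mover wins iff some move reaches an L.
No move ever increases a pile, so every position that can arise here has a ≤ 2 and b ≤ 4; it is enough to label the cells with 0 ≤ a ≤ 2 and 0 ≤ b ≤ 4.
Every move lowers a or b (never raises either), so fill the grid row by row in increasing a, and left to right within a row: each cell's successors are then already labelled.
      b=0  b=1  b=2  b=3  b=4
a=0:    L    L    W    W    L
a=1:    L    L    W    W    L
a=2:    W    W    L    L    W
Cells with no legal move (terminal, hence L): (0,0), (0,1), (1,0), (1,1).
The remaining L cells, each justified by listing all of its moves:
(0,4): only reaches (0,2)(W), which is W → L
(1,4): only reaches (1,2)(W), which is W → L
(2,2): only reaches (0,2)(W), (2,0)(W), all W → L
(2,3): only reaches (0,3)(W), (2,1)(W), all W → L
Every other cell has at least one move into one of the L cells above, so it is W.
From (2,4), the L positions reachable in one move are: (0,4), (2,2). Any move reaching one of these is winning.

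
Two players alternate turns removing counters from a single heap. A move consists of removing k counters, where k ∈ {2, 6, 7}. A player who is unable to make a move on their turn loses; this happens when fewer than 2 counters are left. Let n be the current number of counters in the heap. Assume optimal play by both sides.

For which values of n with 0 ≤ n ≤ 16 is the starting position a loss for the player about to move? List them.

Work bottom-up. With no move the player to move loses. Otherwise the position is W if at least one move leads to an L position for the opponent, and L if every move leads to a W.
n=0: no move → L
n=1: no move → L
n=2: →0(L), so W
n=3: →1(L), so W
n=4: →2(W) only, which is W, so L
n=5: →3(W) only, which is W, so L
n=6: →4(L), so W
n=7: →5(L), so W
n=8: →1(L), so W
n=9: →7(W), 3(W), 2(W) — all W, so L
n=10: →4(L), so W
n=11: →9(L), so W
n=12: →5(L), so W
n=13: →11(W), 7(W), 6(W) — all W, so L
n=14: →12(W), 8(W), 7(W) — all W, so L
n=15: →13(L), so W
n=16: →14(L), so W
The losing starting values of n are exactly the entries labelled L in this table (7 of them).

0, 1, 4, 5, 9, 13, 14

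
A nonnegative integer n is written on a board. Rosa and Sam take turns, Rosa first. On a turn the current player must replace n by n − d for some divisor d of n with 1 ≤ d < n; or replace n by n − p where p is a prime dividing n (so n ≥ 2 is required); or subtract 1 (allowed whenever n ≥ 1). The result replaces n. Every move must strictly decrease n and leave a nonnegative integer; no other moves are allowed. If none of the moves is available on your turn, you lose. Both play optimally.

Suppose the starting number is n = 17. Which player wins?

Compute win/loss labels from the base case upward. A position with no move is L. Any other position is W if it can reach an L in one move, else L.
n=0: no move → L
n=1: →0(L), so W
n=2: →0(L), so W
n=3: →0(L), so W
n=4: →2(W), 3(W) — all W, so L
n=5: →0(L), so W
n=6: →4(L), so W
n=7: →0(L), so W
n=8: →4(L), so W
n=9: →6(W), 8(W) — all W, so L
n=10: →9(L), so W
n=11: →0(L), so W
n=12: →9(L), so W
n=13: →0(L), so W
n=14: →7(W), 12(W), 13(W) — all W, so L
n=15: →14(L), so W
n=16: →14(L), so W
n=17: →0(L), so W
The starting position 17 is W: Rosa should move to 0, handing over an L position.

Rosa wins.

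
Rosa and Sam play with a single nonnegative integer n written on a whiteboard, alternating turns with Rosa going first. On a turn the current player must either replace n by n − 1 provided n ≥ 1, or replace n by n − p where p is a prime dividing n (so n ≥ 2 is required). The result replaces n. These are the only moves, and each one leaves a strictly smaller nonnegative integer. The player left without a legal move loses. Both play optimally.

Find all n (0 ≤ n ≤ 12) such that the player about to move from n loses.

0, 4, 8, 12

Label each position W (a win for the player to move) or L (a loss). A position with no legal move is L; any other position is W exactly when some move reaches an L, and L when every move reaches a W.
n=0: no move → L
n=1: can move to 0, which is L ⇒ W
n=2: can move to 0, which is L ⇒ W
n=3: can move to 0, which is L ⇒ W
n=4: moves to 2(W), 3(W); every one is W ⇒ L
n=5: can move to 0, which is L ⇒ W
n=6: can move to 4, which is L ⇒ W
n=7: can move to 0, which is L ⇒ W
n=8: moves to 6(W), 7(W); every one is W ⇒ L
n=9: can move to 8, which is L ⇒ W
n=10: can move to 8, which is L ⇒ W
n=11: can move to 0, which is L ⇒ W
n=12: moves to 9(W), 10(W), 11(W); every one is W ⇒ L
The losing starting values of n are exactly the entries labelled L in this table (4 of them).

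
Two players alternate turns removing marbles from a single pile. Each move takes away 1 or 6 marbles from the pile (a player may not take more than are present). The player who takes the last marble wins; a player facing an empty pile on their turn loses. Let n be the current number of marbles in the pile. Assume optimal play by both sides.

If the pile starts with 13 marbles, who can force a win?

Build the W/L table. Terminal = L. A non-terminal position is W if it has a move to some L; otherwise it is L.
n=0: no move → L
n=1: →0(L), so W
n=2: →1(W) only, which is W, so L
n=3: →2(L), so W
n=4: →3(W) only, which is W, so L
n=5: →4(L), so W
n=6: →0(L), so W
n=7: →6(W), 1(W) — all W, so L
n=8: →7(L), so W
n=9: →8(W), 3(W) — all W, so L
n=10: →9(L), so W
n=11: →10(W), 5(W) — all W, so L
n=12: →11(L), so W
n=13: →7(L), so W
From 13 the player to move can remove 6, leaving 7, reaching an L position.

The first player wins.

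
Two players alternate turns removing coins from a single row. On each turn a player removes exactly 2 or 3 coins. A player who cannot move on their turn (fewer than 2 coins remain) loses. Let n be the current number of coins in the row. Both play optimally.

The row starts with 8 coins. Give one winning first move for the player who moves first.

Remove 2, leaving 6.

Build the W/L table. Terminal = L. A non-terminal position is W if it has a move to some L; otherwise it is L.
n=0: no move → L
n=1: no move → L
n=2: can move to 0, which is L ⇒ W
n=3: can move to 1, which is L ⇒ W
n=4: can move to 1, which is L ⇒ W
n=5: moves to 3(W), 2(W); every one is W ⇒ L
n=6: moves to 4(W), 3(W); every one is W ⇒ L
n=7: can move to 5, which is L ⇒ W
n=8: can move to 6, which is L ⇒ W
From 8, the L positions reachable in one move are: 6, 5. Any move reaching one of these is winning.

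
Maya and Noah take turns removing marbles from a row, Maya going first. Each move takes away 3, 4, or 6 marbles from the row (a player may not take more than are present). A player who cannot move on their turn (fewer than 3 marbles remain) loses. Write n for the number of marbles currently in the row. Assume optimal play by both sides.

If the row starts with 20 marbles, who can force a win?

Noah wins.

Label each position W (a win for the player to move) or L (a loss). A position with no legal move is L; any other position is W exactly when some move reaches an L, and L when every move reaches a W.
n=0: no move → L
n=1: no move → L
n=2: no move → L
n=3: can move to 0, which is L ⇒ W
n=4: can move to 1, which is L ⇒ W
n=5: can move to 2, which is L ⇒ W
n=6: can move to 2, which is L ⇒ W
n=7: can move to 1, which is L ⇒ W
n=8: can move to 2, which is L ⇒ W
n=9: moves to 6(W), 5(W), 3(W); every one is W ⇒ L
n=10: moves to 7(W), 6(W), 4(W); every one is W ⇒ L
n=11: moves to 8(W), 7(W), 5(W); every one is W ⇒ L
n=12: can move to 9, which is L ⇒ W
n=13: can move to 10, which is L ⇒ W
n=14: can move to 11, which is L ⇒ W
n=15: can move to 11, which is L ⇒ W
n=16: can move to 10, which is L ⇒ W
n=17: can move to 11, which is L ⇒ W
n=18: moves to 15(W), 14(W), 12(W); every one is W ⇒ L
n=19: moves to 16(W), 15(W), 13(W); every one is W ⇒ L
n=20: moves to 17(W), 16(W), 14(W); every one is W ⇒ L
The starting position 20 is L: whatever Maya does, the opponent receives a W position.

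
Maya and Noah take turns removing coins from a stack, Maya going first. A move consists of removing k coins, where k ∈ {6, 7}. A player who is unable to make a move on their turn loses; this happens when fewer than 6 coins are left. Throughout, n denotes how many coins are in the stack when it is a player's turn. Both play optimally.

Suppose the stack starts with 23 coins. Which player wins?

Maya wins.

Use the standard recursion: the mover loses at a terminal position; elsewhere, the mover wins exactly when some move hands the opponent an L position.
n=0: no move → L
n=1: no move → L
n=2: no move → L
n=3: no move → L
n=4: no move → L
n=5: no move → L
n=6: →0(L), so W
n=7: →1(L), so W
n=8: →2(L), so W
n=9: →3(L), so W
n=10: →4(L), so W
n=11: →5(L), so W
n=12: →5(L), so W
n=13: →7(W), 6(W) — all W, so L
n=14: →8(W), 7(W) — all W, so L
n=15: →9(W), 8(W) — all W, so L
n=16: →10(W), 9(W) — all W, so L
n=17: →11(W), 10(W) — all W, so L
n=18: →12(W), 11(W) — all W, so L
n=19: →13(L), so W
n=20: →14(L), so W
n=21: →15(L), so W
n=22: →16(L), so W
n=23: →17(L), so W
The starting position 23 is W: Maya should remove 6, leaving 17, handing over an L position.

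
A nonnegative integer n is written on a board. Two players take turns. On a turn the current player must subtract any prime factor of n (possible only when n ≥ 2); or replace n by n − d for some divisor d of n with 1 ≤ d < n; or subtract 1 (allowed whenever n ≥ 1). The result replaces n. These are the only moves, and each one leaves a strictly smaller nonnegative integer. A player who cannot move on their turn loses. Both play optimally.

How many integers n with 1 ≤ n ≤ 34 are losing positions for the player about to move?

Use the standard recursion: the mover loses at a terminal position; elsewhere, the mover wins exactly when some move hands the opponent an L position.
n=0: no move → L
n=1: reaches L-position 0 → W
n=2: reaches L-position 0 → W
n=3: reaches L-position 0 → W
n=4: only reaches 2(W), 3(W), all W → L
n=5: reaches L-position 0 → W
n=6: reaches L-position 4 → W
n=7: reaches L-position 0 → W
n=8: reaches L-position 4 → W
n=9: only reaches 6(W), 8(W), all W → L
n=10: reaches L-position 9 → W
n=11: reaches L-position 0 → W
n=12: reaches L-position 9 → W
n=13: reaches L-position 0 → W
n=14: only reaches 7(W), 12(W), 13(W), all W → L
n=15: reaches L-position 14 → W
n=16: reaches L-position 14 → W
n=17: reaches L-position 0 → W
n=18: reaches L-position 9 → W
n=19: reaches L-position 0 → W
n=20: only reaches 10(W), 15(W), 16(W), 18(W), 19(W), all W → L
n=21: reaches L-position 14 → W
n=22: reaches L-position 20 → W
n=23: reaches L-position 0 → W
n=24: reaches L-position 20 → W
n=25: reaches L-position 20 → W
n=26: only reaches 13(W), 24(W), 25(W), all W → L
n=27: reaches L-position 26 → W
n=28: reaches L-position 14 → W
n=29: reaches L-position 0 → W
n=30: reaches L-position 20 → W
n=31: reaches L-position 0 → W
n=32: only reaches 16(W), 24(W), 28(W), 30(W), 31(W), all W → L
n=33: reaches L-position 32 → W
n=34: reaches L-position 32 → W
L entries with 1 ≤ n ≤ 34 (n=0 is outside the asked range and is not counted): n = 4, 9, 14, 20, 26, 32; that makes 6.

6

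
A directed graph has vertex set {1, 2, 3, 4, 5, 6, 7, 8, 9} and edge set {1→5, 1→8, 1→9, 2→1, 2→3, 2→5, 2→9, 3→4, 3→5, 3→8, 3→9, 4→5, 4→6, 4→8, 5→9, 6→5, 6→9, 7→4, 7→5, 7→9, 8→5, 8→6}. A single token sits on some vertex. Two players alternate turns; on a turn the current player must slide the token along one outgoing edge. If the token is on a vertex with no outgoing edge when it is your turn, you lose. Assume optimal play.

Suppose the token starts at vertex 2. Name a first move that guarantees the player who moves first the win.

Move to 9.

Compute win/loss labels from the base case upward. A position with no move is L. Any other position is W if it can reach an L in one move, else L.
Every edge goes from a vertex to one that appears earlier in the order 9, 5, 6, 8, 1, 4, 3, 7, 2, so processing vertices in that order labels each vertex after all of its successors.
9: no outgoing edge → L
5: reaches L-position 9 → W
6: reaches L-position 9 → W
8: only reaches 6(W), 5(W), all W → L
1: reaches L-position 8 → W
4: reaches L-position 8 → W
3: reaches L-position 8 → W
7: reaches L-position 9 → W
2: reaches L-position 9 → W
From 2, the L positions reachable in one move are: 9.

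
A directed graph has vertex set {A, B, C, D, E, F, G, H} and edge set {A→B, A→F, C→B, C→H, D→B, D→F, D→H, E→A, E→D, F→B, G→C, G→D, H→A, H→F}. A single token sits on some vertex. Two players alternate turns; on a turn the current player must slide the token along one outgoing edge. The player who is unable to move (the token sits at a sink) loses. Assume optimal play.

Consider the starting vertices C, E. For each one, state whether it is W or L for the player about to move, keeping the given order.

C: W, E: L

Label each position W (a win for the player to move) or L (a loss). A position with no legal move is L; any other position is W exactly when some move reaches an L, and L when every move reaches a W.
Every edge goes from a vertex to one that appears earlier in the order B, F, A, H, C, D, G, E, so processing vertices in that order labels each vertex after all of its successors.
B: no outgoing edge → L
F: W (go to B, an L position)
A: W (go to B, an L position)
H: L (options A(W), F(W) are all W)
C: W (go to H, an L position)
D: W (go to H, an L position)
G: L (options D(W), C(W) are all W)
E: L (options D(W), A(W) are all W)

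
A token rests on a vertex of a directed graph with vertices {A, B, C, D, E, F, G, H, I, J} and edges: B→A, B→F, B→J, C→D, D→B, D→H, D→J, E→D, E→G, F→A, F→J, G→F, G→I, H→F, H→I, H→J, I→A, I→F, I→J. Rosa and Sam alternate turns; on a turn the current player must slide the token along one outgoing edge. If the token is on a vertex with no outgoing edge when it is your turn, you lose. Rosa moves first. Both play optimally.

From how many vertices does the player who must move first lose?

Work bottom-up. With no move the player to move loses. Otherwise the position is W if at least one move leads to an L position for the opponent, and L if every move leads to a W.
Every edge goes from a vertex to one that appears earlier in the order J, A, F, I, G, H, B, D, C, E, so processing vertices in that order labels each vertex after all of its successors.
J: no outgoing edge → L
A: no outgoing edge → L
F: reaches L-position A → W
I: reaches L-position A → W
G: only reaches I(W), F(W), all W → L
H: reaches L-position J → W
B: reaches L-position A → W
D: reaches L-position J → W
C: only reaches D(W), which is W → L
E: reaches L-position G → W
The L vertices are A, C, G, J; that is 4 in all.

4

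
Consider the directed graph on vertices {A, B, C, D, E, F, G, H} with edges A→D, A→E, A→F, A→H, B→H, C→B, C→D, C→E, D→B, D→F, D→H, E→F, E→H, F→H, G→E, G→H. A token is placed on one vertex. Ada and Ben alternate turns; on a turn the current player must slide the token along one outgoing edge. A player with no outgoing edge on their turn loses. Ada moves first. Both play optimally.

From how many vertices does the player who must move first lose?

Use the standard recursion: the mover loses at a terminal position; elsewhere, the mover wins exactly when some move hands the opponent an L position.
Every edge goes from a vertex to one that appears earlier in the order H, B, F, E, D, A, C, G, so processing vertices in that order labels each vertex after all of its successors.
H: no outgoing edge → L
B: →H(L), so W
F: →H(L), so W
E: →H(L), so W
D: →H(L), so W
A: →H(L), so W
C: →D(W), E(W), B(W) — all W, so L
G: →H(L), so W
The L vertices are C, H; that is 2 in all.

2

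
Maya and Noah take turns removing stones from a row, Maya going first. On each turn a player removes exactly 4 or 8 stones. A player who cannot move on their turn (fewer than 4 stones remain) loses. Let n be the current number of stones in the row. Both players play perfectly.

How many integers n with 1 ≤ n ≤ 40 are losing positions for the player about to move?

15

Label each position W (a win for the player to move) or L (a loss). A position with no legal move is L; any other position is W exactly when some move reaches an L, and L when every move reaches a W.
n=0: no move → L
n=1: no move → L
n=2: no move → L
n=3: no move → L
n=4: reaches L-position 0 → W
n=5: reaches L-position 1 → W
n=6: reaches L-position 2 → W
n=7: reaches L-position 3 → W
n=8: reaches L-position 0 → W
n=9: reaches L-position 1 → W
n=10: reaches L-position 2 → W
n=11: reaches L-position 3 → W
n=12: only reaches 8(W), 4(W), all W → L
n=13: only reaches 9(W), 5(W), all W → L
n=14: only reaches 10(W), 6(W), all W → L
n=15: only reaches 11(W), 7(W), all W → L
n=16: reaches L-position 12 → W
n=17: reaches L-position 13 → W
n=18: reaches L-position 14 → W
n=19: reaches L-position 15 → W
n=20: reaches L-position 12 → W
n=21: reaches L-position 13 → W
n=22: reaches L-position 14 → W
n=23: reaches L-position 15 → W
n=24: only reaches 20(W), 16(W), all W → L
n=25: only reaches 21(W), 17(W), all W → L
n=26: only reaches 22(W), 18(W), all W → L
n=27: only reaches 23(W), 19(W), all W → L
n=28: reaches L-position 24 → W
n=29: reaches L-position 25 → W
n=30: reaches L-position 26 → W
n=31: reaches L-position 27 → W
n=32: reaches L-position 24 → W
n=33: reaches L-position 25 → W
n=34: reaches L-position 26 → W
n=35: reaches L-position 27 → W
n=36: only reaches 32(W), 28(W), all W → L
n=37: only reaches 33(W), 29(W), all W → L
n=38: only reaches 34(W), 30(W), all W → L
n=39: only reaches 35(W), 31(W), all W → L
n=40: reaches L-position 36 → W
L entries with 1 ≤ n ≤ 40 (n=0 is outside the asked range and is not counted): n = 1, 2, 3, 12, 13, 14, 15, 24, 25, 26, 27, 36, 37, 38, 39; that makes 15.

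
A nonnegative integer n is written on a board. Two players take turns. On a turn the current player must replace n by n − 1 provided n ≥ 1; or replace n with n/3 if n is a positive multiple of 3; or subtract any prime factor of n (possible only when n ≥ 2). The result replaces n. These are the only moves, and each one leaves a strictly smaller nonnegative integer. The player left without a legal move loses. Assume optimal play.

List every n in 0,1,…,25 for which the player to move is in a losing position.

0, 4, 8, 14, 18, 22, 25

Label each position W (a win for the player to move) or L (a loss). A position with no legal move is L; any other position is W exactly when some move reaches an L, and L when every move reaches a W.
n=0: no move → L
n=1: W (go to 0, an L position)
n=2: W (go to 0, an L position)
n=3: W (go to 0, an L position)
n=4: L (options 2(W), 3(W) are all W)
n=5: W (go to 0, an L position)
n=6: W (go to 4, an L position)
n=7: W (go to 0, an L position)
n=8: L (options 6(W), 7(W) are all W)
n=9: W (go to 8, an L position)
n=10: W (go to 8, an L position)
n=11: W (go to 0, an L position)
n=12: W (go to 4, an L position)
n=13: W (go to 0, an L position)
n=14: L (options 7(W), 12(W), 13(W) are all W)
n=15: W (go to 14, an L position)
n=16: W (go to 14, an L position)
n=17: W (go to 0, an L position)
n=18: L (options 6(W), 15(W), 16(W), 17(W) are all W)
n=19: W (go to 0, an L position)
n=20: W (go to 18, an L position)
n=21: W (go to 14, an L position)
n=22: L (options 11(W), 20(W), 21(W) are all W)
n=23: W (go to 0, an L position)
n=24: W (go to 8, an L position)
n=25: L (options 20(W), 24(W) are all W)
Reading off the rows marked L gives the requested list; there are 7 such values of n.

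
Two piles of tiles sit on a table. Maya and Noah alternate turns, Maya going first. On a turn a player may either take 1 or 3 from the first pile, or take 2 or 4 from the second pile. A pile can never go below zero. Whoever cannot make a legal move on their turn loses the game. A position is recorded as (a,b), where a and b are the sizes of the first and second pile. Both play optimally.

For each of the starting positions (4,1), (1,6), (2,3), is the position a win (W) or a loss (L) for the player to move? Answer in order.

Build the W/L table. Terminal = L. A non-terminal position is W if it has a move to some L; otherwise it is L.
No move ever increases a pile, so every position that can arise here has a ≤ 4 and b ≤ 6; it is enough to label the cells with 0 ≤ a ≤ 4 and 0 ≤ b ≤ 6.
Every move lowers a or b (never raises either), so fill the grid row by row in increasing a, and left to right within a row: each cell's successors are then already labelled.
      b=0  b=1  b=2  b=3  b=4  b=5  b=6
a=0:    L    L    W    W    W    W    L
a=1:    W    W    L    L    W    W    W
a=2:    L    L    W    W    W    W    L
a=3:    W    W    L    L    W    W    W
a=4:    L    L    W    W    W    W    L
Cells with no legal move (terminal, hence L): (0,0), (0,1).
The remaining L cells, each justified by listing all of its moves:
(0,6): L (options (0,4)(W), (0,2)(W) are all W)
(1,2): L (options (0,2)(W), (1,0)(W) are all W)
(1,3): L (options (0,3)(W), (1,1)(W) are all W)
(2,0): L (sole option (1,0)(W) is W)
(2,1): L (sole option (1,1)(W) is W)
(2,6): L (options (1,6)(W), (2,4)(W), (2,2)(W) are all W)
(3,2): L (options (2,2)(W), (0,2)(W), (3,0)(W) are all W)
(3,3): L (options (2,3)(W), (0,3)(W), (3,1)(W) are all W)
(4,0): L (options (3,0)(W), (1,0)(W) are all W)
(4,1): L (options (3,1)(W), (1,1)(W) are all W)
(4,6): L (options (3,6)(W), (1,6)(W), (4,4)(W), (4,2)(W) are all W)
Every other cell has at least one move into one of the L cells above, so it is W.
(4,1): one of the L cells justified above, so L
(1,6): the move to (0,6) reaches an L cell, so W
(2,3): the move to (1,3) reaches an L cell, so W

(4,1): L, (1,6): W, (2,3): W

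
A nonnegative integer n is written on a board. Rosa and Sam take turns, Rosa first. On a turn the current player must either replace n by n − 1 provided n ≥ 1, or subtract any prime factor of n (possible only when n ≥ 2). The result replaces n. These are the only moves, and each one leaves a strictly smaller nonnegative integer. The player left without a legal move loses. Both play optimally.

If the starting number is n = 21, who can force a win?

Rosa wins.

Work bottom-up. With no move the player to move loses. Otherwise the position is W if at least one move leads to an L position for the opponent, and L if every move leads to a W.
n=0: no move → L
n=1: reaches L-position 0 → W
n=2: reaches L-position 0 → W
n=3: reaches L-position 0 → W
n=4: only reaches 2(W), 3(W), all W → L
n=5: reaches L-position 0 → W
n=6: reaches L-position 4 → W
n=7: reaches L-position 0 → W
n=8: only reaches 6(W), 7(W), all W → L
n=9: reaches L-position 8 → W
n=10: reaches L-position 8 → W
n=11: reaches L-position 0 → W
n=12: only reaches 9(W), 10(W), 11(W), all W → L
n=13: reaches L-position 0 → W
n=14: reaches L-position 12 → W
n=15: reaches L-position 12 → W
n=16: only reaches 14(W), 15(W), all W → L
n=17: reaches L-position 0 → W
n=18: reaches L-position 16 → W
n=19: reaches L-position 0 → W
n=20: only reaches 15(W), 18(W), 19(W), all W → L
n=21: reaches L-position 20 → W
The starting position 21 is W: Rosa should move to 20, handing over an L position.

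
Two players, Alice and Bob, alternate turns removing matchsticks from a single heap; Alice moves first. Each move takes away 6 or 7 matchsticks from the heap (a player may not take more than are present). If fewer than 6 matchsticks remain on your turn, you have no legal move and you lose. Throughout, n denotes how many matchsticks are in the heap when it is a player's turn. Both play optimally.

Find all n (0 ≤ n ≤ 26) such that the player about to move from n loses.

Classify positions by backward induction: terminal positions (no move available) are L. From any other position, the mover wins iff some move reaches an L.
n=0: no move → L
n=1: no move → L
n=2: no move → L
n=3: no move → L
n=4: no move → L
n=5: no move → L
n=6: can move to 0, which is L ⇒ W
n=7: can move to 1, which is L ⇒ W
n=8: can move to 2, which is L ⇒ W
n=9: can move to 3, which is L ⇒ W
n=10: can move to 4, which is L ⇒ W
n=11: can move to 5, which is L ⇒ W
n=12: can move to 5, which is L ⇒ W
n=13: moves to 7(W), 6(W); every one is W ⇒ L
n=14: moves to 8(W), 7(W); every one is W ⇒ L
n=15: moves to 9(W), 8(W); every one is W ⇒ L
n=16: moves to 10(W), 9(W); every one is W ⇒ L
n=17: moves to 11(W), 10(W); every one is W ⇒ L
n=18: moves to 12(W), 11(W); every one is W ⇒ L
n=19: can move to 13, which is L ⇒ W
n=20: can move to 14, which is L ⇒ W
n=21: can move to 15, which is L ⇒ W
n=22: can move to 16, which is L ⇒ W
n=23: can move to 17, which is L ⇒ W
n=24: can move to 18, which is L ⇒ W
n=25: can move to 18, which is L ⇒ W
n=26: moves to 20(W), 19(W); every one is W ⇒ L
The losing starting values of n are exactly the entries labelled L in this table (13 of them).

0, 1, 2, 3, 4, 5, 13, 14, 15, 16, 17, 18, 26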